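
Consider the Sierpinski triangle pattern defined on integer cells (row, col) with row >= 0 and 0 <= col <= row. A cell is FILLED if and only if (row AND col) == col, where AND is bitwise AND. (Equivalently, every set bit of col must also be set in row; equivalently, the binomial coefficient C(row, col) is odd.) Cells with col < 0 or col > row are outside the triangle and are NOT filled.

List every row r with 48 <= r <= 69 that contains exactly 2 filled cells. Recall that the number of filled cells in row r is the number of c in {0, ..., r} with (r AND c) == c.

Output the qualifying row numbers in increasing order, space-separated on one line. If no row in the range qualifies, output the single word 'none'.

Answer: 64

Derivation:
Row r has 2^popcount(r) filled cells, so we need popcount(r) = log2(2) = 1.
Scan r = 48..69 and keep those with exactly 1 one-bits:
r=48=110000 popcount=2 -> skip
r=49=110001 popcount=3 -> skip
r=50=110010 popcount=3 -> skip
r=51=110011 popcount=4 -> skip
r=52=110100 popcount=3 -> skip
r=53=110101 popcount=4 -> skip
r=54=110110 popcount=4 -> skip
r=55=110111 popcount=5 -> skip
r=56=111000 popcount=3 -> skip
r=57=111001 popcount=4 -> skip
r=58=111010 popcount=4 -> skip
r=59=111011 popcount=5 -> skip
r=60=111100 popcount=4 -> skip
r=61=111101 popcount=5 -> skip
r=62=111110 popcount=5 -> skip
r=63=111111 popcount=6 -> skip
r=64=1000000 popcount=1 -> KEEP
r=65=1000001 popcount=2 -> skip
r=66=1000010 popcount=2 -> skip
r=67=1000011 popcount=3 -> skip
r=68=1000100 popcount=2 -> skip
r=69=1000101 popcount=3 -> skip
Kept rows: 64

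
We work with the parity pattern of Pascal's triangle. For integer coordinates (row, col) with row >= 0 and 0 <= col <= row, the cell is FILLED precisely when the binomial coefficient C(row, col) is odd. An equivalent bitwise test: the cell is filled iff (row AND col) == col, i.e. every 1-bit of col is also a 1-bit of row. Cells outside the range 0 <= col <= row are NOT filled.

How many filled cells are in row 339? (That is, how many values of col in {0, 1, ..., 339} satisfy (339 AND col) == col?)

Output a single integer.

Answer: 32

Derivation:
339 in binary = 101010011
popcount(339) = number of 1-bits in 101010011 = 5
A col c satisfies (339 AND c) == c iff every set bit of c is also set in 339; each of the 5 set bits of 339 can independently be on or off in c.
count = 2^5 = 32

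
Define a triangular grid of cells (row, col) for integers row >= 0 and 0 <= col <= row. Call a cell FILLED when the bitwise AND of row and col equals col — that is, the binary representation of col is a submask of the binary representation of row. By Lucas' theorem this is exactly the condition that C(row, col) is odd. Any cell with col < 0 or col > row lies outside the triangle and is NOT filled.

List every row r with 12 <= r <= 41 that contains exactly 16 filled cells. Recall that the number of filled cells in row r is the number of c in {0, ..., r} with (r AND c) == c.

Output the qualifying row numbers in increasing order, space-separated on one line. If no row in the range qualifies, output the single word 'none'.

Row r has 2^popcount(r) filled cells, so we need popcount(r) = log2(16) = 4.
Scan r = 12..41 and keep those with exactly 4 one-bits:
r=12=1100 popcount=2 -> skip
r=13=1101 popcount=3 -> skip
r=14=1110 popcount=3 -> skip
r=15=1111 popcount=4 -> KEEP
r=16=10000 popcount=1 -> skip
r=17=10001 popcount=2 -> skip
r=18=10010 popcount=2 -> skip
r=19=10011 popcount=3 -> skip
r=20=10100 popcount=2 -> skip
r=21=10101 popcount=3 -> skip
r=22=10110 popcount=3 -> skip
r=23=10111 popcount=4 -> KEEP
r=24=11000 popcount=2 -> skip
r=25=11001 popcount=3 -> skip
r=26=11010 popcount=3 -> skip
r=27=11011 popcount=4 -> KEEP
r=28=11100 popcount=3 -> skip
r=29=11101 popcount=4 -> KEEP
r=30=11110 popcount=4 -> KEEP
r=31=11111 popcount=5 -> skip
r=32=100000 popcount=1 -> skip
r=33=100001 popcount=2 -> skip
r=34=100010 popcount=2 -> skip
r=35=100011 popcount=3 -> skip
r=36=100100 popcount=2 -> skip
r=37=100101 popcount=3 -> skip
r=38=100110 popcount=3 -> skip
r=39=100111 popcount=4 -> KEEP
r=40=101000 popcount=2 -> skip
r=41=101001 popcount=3 -> skip
Kept rows: 15 23 27 29 30 39

Answer: 15 23 27 29 30 39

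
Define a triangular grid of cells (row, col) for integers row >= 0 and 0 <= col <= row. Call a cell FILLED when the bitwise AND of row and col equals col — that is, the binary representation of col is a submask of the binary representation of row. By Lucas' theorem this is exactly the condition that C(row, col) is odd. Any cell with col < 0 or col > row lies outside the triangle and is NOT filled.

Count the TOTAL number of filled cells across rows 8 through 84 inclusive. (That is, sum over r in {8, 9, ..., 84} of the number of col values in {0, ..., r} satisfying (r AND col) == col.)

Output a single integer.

Answer: 908

Derivation:
r8=1000 pc1: +2 =2
r9=1001 pc2: +4 =6
r10=1010 pc2: +4 =10
r11=1011 pc3: +8 =18
r12=1100 pc2: +4 =22
r13=1101 pc3: +8 =30
r14=1110 pc3: +8 =38
r15=1111 pc4: +16 =54
r16=10000 pc1: +2 =56
r17=10001 pc2: +4 =60
r18=10010 pc2: +4 =64
r19=10011 pc3: +8 =72
r20=10100 pc2: +4 =76
r21=10101 pc3: +8 =84
r22=10110 pc3: +8 =92
r23=10111 pc4: +16 =108
r24=11000 pc2: +4 =112
r25=11001 pc3: +8 =120
r26=11010 pc3: +8 =128
r27=11011 pc4: +16 =144
r28=11100 pc3: +8 =152
r29=11101 pc4: +16 =168
r30=11110 pc4: +16 =184
r31=11111 pc5: +32 =216
r32=100000 pc1: +2 =218
r33=100001 pc2: +4 =222
r34=100010 pc2: +4 =226
r35=100011 pc3: +8 =234
r36=100100 pc2: +4 =238
r37=100101 pc3: +8 =246
r38=100110 pc3: +8 =254
r39=100111 pc4: +16 =270
r40=101000 pc2: +4 =274
r41=101001 pc3: +8 =282
r42=101010 pc3: +8 =290
r43=101011 pc4: +16 =306
r44=101100 pc3: +8 =314
r45=101101 pc4: +16 =330
r46=101110 pc4: +16 =346
r47=101111 pc5: +32 =378
r48=110000 pc2: +4 =382
r49=110001 pc3: +8 =390
r50=110010 pc3: +8 =398
r51=110011 pc4: +16 =414
r52=110100 pc3: +8 =422
r53=110101 pc4: +16 =438
r54=110110 pc4: +16 =454
r55=110111 pc5: +32 =486
r56=111000 pc3: +8 =494
r57=111001 pc4: +16 =510
r58=111010 pc4: +16 =526
r59=111011 pc5: +32 =558
r60=111100 pc4: +16 =574
r61=111101 pc5: +32 =606
r62=111110 pc5: +32 =638
r63=111111 pc6: +64 =702
r64=1000000 pc1: +2 =704
r65=1000001 pc2: +4 =708
r66=1000010 pc2: +4 =712
r67=1000011 pc3: +8 =720
r68=1000100 pc2: +4 =724
r69=1000101 pc3: +8 =732
r70=1000110 pc3: +8 =740
r71=1000111 pc4: +16 =756
r72=1001000 pc2: +4 =760
r73=1001001 pc3: +8 =768
r74=1001010 pc3: +8 =776
r75=1001011 pc4: +16 =792
r76=1001100 pc3: +8 =800
r77=1001101 pc4: +16 =816
r78=1001110 pc4: +16 =832
r79=1001111 pc5: +32 =864
r80=1010000 pc2: +4 =868
r81=1010001 pc3: +8 =876
r82=1010010 pc3: +8 =884
r83=1010011 pc4: +16 =900
r84=1010100 pc3: +8 =908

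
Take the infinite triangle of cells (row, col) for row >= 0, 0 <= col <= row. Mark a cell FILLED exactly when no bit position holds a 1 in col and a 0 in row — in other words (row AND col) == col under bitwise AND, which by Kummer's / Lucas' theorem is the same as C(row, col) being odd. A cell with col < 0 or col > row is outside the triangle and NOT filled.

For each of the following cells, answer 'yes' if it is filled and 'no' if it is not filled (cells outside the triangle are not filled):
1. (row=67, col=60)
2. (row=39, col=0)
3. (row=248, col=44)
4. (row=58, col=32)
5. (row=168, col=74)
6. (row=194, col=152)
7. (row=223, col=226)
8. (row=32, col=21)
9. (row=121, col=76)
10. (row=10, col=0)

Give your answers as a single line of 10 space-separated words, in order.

Answer: no yes no yes no no no no no yes

Derivation:
(67,60): row=0b1000011, col=0b111100, row AND col = 0b0 = 0; 0 != 60 -> empty
(39,0): row=0b100111, col=0b0, row AND col = 0b0 = 0; 0 == 0 -> filled
(248,44): row=0b11111000, col=0b101100, row AND col = 0b101000 = 40; 40 != 44 -> empty
(58,32): row=0b111010, col=0b100000, row AND col = 0b100000 = 32; 32 == 32 -> filled
(168,74): row=0b10101000, col=0b1001010, row AND col = 0b1000 = 8; 8 != 74 -> empty
(194,152): row=0b11000010, col=0b10011000, row AND col = 0b10000000 = 128; 128 != 152 -> empty
(223,226): col outside [0, 223] -> not filled
(32,21): row=0b100000, col=0b10101, row AND col = 0b0 = 0; 0 != 21 -> empty
(121,76): row=0b1111001, col=0b1001100, row AND col = 0b1001000 = 72; 72 != 76 -> empty
(10,0): row=0b1010, col=0b0, row AND col = 0b0 = 0; 0 == 0 -> filled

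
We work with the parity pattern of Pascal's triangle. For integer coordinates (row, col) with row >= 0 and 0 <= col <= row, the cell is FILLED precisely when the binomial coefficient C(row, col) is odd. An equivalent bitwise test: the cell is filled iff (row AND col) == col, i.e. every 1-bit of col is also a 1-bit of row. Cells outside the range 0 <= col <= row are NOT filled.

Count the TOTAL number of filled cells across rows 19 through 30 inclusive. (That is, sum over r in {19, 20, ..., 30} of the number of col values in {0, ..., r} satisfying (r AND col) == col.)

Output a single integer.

r19=10011 pc3: +8 =8
r20=10100 pc2: +4 =12
r21=10101 pc3: +8 =20
r22=10110 pc3: +8 =28
r23=10111 pc4: +16 =44
r24=11000 pc2: +4 =48
r25=11001 pc3: +8 =56
r26=11010 pc3: +8 =64
r27=11011 pc4: +16 =80
r28=11100 pc3: +8 =88
r29=11101 pc4: +16 =104
r30=11110 pc4: +16 =120

Answer: 120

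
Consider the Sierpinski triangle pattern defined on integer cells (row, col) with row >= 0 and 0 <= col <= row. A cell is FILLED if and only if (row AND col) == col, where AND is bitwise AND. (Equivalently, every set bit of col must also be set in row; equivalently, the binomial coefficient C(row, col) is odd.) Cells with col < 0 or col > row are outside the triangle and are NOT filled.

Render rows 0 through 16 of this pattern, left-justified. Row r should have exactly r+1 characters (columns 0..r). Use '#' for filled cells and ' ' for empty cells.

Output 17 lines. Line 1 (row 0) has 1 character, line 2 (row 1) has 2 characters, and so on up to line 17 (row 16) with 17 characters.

r0=0: #
r1=1: ##
r2=10: # #
r3=11: ####
r4=100: #   #
r5=101: ##  ##
r6=110: # # # #
r7=111: ########
r8=1000: #       #
r9=1001: ##      ##
r10=1010: # #     # #
r11=1011: ####    ####
r12=1100: #   #   #   #
r13=1101: ##  ##  ##  ##
r14=1110: # # # # # # # #
r15=1111: ################
r16=10000: #               #

Answer: #
##
# #
####
#   #
##  ##
# # # #
########
#       #
##      ##
# #     # #
####    ####
#   #   #   #
##  ##  ##  ##
# # # # # # # #
################
#               #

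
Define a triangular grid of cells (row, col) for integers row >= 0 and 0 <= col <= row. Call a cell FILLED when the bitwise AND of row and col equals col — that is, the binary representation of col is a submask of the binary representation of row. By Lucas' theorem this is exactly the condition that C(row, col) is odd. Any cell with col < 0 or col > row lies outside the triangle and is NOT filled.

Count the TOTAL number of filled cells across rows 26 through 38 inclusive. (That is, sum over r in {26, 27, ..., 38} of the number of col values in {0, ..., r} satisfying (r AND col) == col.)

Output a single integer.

Answer: 134

Derivation:
r26=11010 pc3: +8 =8
r27=11011 pc4: +16 =24
r28=11100 pc3: +8 =32
r29=11101 pc4: +16 =48
r30=11110 pc4: +16 =64
r31=11111 pc5: +32 =96
r32=100000 pc1: +2 =98
r33=100001 pc2: +4 =102
r34=100010 pc2: +4 =106
r35=100011 pc3: +8 =114
r36=100100 pc2: +4 =118
r37=100101 pc3: +8 =126
r38=100110 pc3: +8 =134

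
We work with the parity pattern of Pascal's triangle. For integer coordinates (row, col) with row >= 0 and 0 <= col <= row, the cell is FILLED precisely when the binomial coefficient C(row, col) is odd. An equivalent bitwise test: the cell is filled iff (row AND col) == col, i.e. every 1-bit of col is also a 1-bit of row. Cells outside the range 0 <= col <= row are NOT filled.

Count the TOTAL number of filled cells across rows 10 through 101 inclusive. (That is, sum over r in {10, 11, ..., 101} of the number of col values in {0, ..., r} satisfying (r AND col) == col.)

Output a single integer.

Answer: 1242

Derivation:
r10=1010 pc2: +4 =4
r11=1011 pc3: +8 =12
r12=1100 pc2: +4 =16
r13=1101 pc3: +8 =24
r14=1110 pc3: +8 =32
r15=1111 pc4: +16 =48
r16=10000 pc1: +2 =50
r17=10001 pc2: +4 =54
r18=10010 pc2: +4 =58
r19=10011 pc3: +8 =66
r20=10100 pc2: +4 =70
r21=10101 pc3: +8 =78
r22=10110 pc3: +8 =86
r23=10111 pc4: +16 =102
r24=11000 pc2: +4 =106
r25=11001 pc3: +8 =114
r26=11010 pc3: +8 =122
r27=11011 pc4: +16 =138
r28=11100 pc3: +8 =146
r29=11101 pc4: +16 =162
r30=11110 pc4: +16 =178
r31=11111 pc5: +32 =210
r32=100000 pc1: +2 =212
r33=100001 pc2: +4 =216
r34=100010 pc2: +4 =220
r35=100011 pc3: +8 =228
r36=100100 pc2: +4 =232
r37=100101 pc3: +8 =240
r38=100110 pc3: +8 =248
r39=100111 pc4: +16 =264
r40=101000 pc2: +4 =268
r41=101001 pc3: +8 =276
r42=101010 pc3: +8 =284
r43=101011 pc4: +16 =300
r44=101100 pc3: +8 =308
r45=101101 pc4: +16 =324
r46=101110 pc4: +16 =340
r47=101111 pc5: +32 =372
r48=110000 pc2: +4 =376
r49=110001 pc3: +8 =384
r50=110010 pc3: +8 =392
r51=110011 pc4: +16 =408
r52=110100 pc3: +8 =416
r53=110101 pc4: +16 =432
r54=110110 pc4: +16 =448
r55=110111 pc5: +32 =480
r56=111000 pc3: +8 =488
r57=111001 pc4: +16 =504
r58=111010 pc4: +16 =520
r59=111011 pc5: +32 =552
r60=111100 pc4: +16 =568
r61=111101 pc5: +32 =600
r62=111110 pc5: +32 =632
r63=111111 pc6: +64 =696
r64=1000000 pc1: +2 =698
r65=1000001 pc2: +4 =702
r66=1000010 pc2: +4 =706
r67=1000011 pc3: +8 =714
r68=1000100 pc2: +4 =718
r69=1000101 pc3: +8 =726
r70=1000110 pc3: +8 =734
r71=1000111 pc4: +16 =750
r72=1001000 pc2: +4 =754
r73=1001001 pc3: +8 =762
r74=1001010 pc3: +8 =770
r75=1001011 pc4: +16 =786
r76=1001100 pc3: +8 =794
r77=1001101 pc4: +16 =810
r78=1001110 pc4: +16 =826
r79=1001111 pc5: +32 =858
r80=1010000 pc2: +4 =862
r81=1010001 pc3: +8 =870
r82=1010010 pc3: +8 =878
r83=1010011 pc4: +16 =894
r84=1010100 pc3: +8 =902
r85=1010101 pc4: +16 =918
r86=1010110 pc4: +16 =934
r87=1010111 pc5: +32 =966
r88=1011000 pc3: +8 =974
r89=1011001 pc4: +16 =990
r90=1011010 pc4: +16 =1006
r91=1011011 pc5: +32 =1038
r92=1011100 pc4: +16 =1054
r93=1011101 pc5: +32 =1086
r94=1011110 pc5: +32 =1118
r95=1011111 pc6: +64 =1182
r96=1100000 pc2: +4 =1186
r97=1100001 pc3: +8 =1194
r98=1100010 pc3: +8 =1202
r99=1100011 pc4: +16 =1218
r100=1100100 pc3: +8 =1226
r101=1100101 pc4: +16 =1242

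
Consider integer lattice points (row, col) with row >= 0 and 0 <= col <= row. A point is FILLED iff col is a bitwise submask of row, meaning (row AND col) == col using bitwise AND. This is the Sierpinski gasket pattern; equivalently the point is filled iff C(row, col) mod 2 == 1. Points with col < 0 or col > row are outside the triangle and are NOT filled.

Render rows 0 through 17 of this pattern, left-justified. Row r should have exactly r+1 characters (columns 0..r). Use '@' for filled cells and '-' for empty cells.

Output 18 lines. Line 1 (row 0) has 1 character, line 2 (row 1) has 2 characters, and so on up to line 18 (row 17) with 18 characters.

Answer: @
@@
@-@
@@@@
@---@
@@--@@
@-@-@-@
@@@@@@@@
@-------@
@@------@@
@-@-----@-@
@@@@----@@@@
@---@---@---@
@@--@@--@@--@@
@-@-@-@-@-@-@-@
@@@@@@@@@@@@@@@@
@---------------@
@@--------------@@

Derivation:
r0=0: @
r1=1: @@
r2=10: @-@
r3=11: @@@@
r4=100: @---@
r5=101: @@--@@
r6=110: @-@-@-@
r7=111: @@@@@@@@
r8=1000: @-------@
r9=1001: @@------@@
r10=1010: @-@-----@-@
r11=1011: @@@@----@@@@
r12=1100: @---@---@---@
r13=1101: @@--@@--@@--@@
r14=1110: @-@-@-@-@-@-@-@
r15=1111: @@@@@@@@@@@@@@@@
r16=10000: @---------------@
r17=10001: @@--------------@@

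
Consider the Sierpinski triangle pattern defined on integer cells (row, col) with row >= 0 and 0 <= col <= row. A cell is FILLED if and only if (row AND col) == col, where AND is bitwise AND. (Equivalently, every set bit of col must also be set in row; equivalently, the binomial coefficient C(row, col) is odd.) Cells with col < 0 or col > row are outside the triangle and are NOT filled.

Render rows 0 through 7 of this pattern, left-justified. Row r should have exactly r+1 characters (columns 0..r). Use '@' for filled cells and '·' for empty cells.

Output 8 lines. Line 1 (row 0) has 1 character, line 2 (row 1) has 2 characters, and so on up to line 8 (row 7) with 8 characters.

Answer: @
@@
@·@
@@@@
@···@
@@··@@
@·@·@·@
@@@@@@@@

Derivation:
r0=0: @
r1=1: @@
r2=10: @·@
r3=11: @@@@
r4=100: @···@
r5=101: @@··@@
r6=110: @·@·@·@
r7=111: @@@@@@@@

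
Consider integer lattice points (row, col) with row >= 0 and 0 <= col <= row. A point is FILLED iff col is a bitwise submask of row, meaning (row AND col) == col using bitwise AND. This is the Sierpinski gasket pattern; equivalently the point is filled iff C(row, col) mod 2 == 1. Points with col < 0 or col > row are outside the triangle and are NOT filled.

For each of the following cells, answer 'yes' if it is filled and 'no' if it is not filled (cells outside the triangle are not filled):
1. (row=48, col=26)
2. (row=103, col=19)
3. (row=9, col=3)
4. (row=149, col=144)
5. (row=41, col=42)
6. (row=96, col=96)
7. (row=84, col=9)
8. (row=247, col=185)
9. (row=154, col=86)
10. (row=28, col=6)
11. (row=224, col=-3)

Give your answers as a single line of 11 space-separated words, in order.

Answer: no no no yes no yes no no no no no

Derivation:
(48,26): row=0b110000, col=0b11010, row AND col = 0b10000 = 16; 16 != 26 -> empty
(103,19): row=0b1100111, col=0b10011, row AND col = 0b11 = 3; 3 != 19 -> empty
(9,3): row=0b1001, col=0b11, row AND col = 0b1 = 1; 1 != 3 -> empty
(149,144): row=0b10010101, col=0b10010000, row AND col = 0b10010000 = 144; 144 == 144 -> filled
(41,42): col outside [0, 41] -> not filled
(96,96): row=0b1100000, col=0b1100000, row AND col = 0b1100000 = 96; 96 == 96 -> filled
(84,9): row=0b1010100, col=0b1001, row AND col = 0b0 = 0; 0 != 9 -> empty
(247,185): row=0b11110111, col=0b10111001, row AND col = 0b10110001 = 177; 177 != 185 -> empty
(154,86): row=0b10011010, col=0b1010110, row AND col = 0b10010 = 18; 18 != 86 -> empty
(28,6): row=0b11100, col=0b110, row AND col = 0b100 = 4; 4 != 6 -> empty
(224,-3): col outside [0, 224] -> not filled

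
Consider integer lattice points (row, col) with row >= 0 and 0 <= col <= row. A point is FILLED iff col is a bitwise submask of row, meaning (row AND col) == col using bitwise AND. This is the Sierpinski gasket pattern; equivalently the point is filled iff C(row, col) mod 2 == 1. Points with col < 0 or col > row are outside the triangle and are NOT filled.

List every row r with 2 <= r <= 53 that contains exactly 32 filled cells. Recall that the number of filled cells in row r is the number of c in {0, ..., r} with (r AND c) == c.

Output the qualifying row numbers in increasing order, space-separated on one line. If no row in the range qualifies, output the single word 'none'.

Row r has 2^popcount(r) filled cells, so we need popcount(r) = log2(32) = 5.
Scan r = 2..53 and keep those with exactly 5 one-bits:
r=2=10 popcount=1 -> skip
r=3=11 popcount=2 -> skip
r=4=100 popcount=1 -> skip
r=5=101 popcount=2 -> skip
r=6=110 popcount=2 -> skip
r=7=111 popcount=3 -> skip
r=8=1000 popcount=1 -> skip
r=9=1001 popcount=2 -> skip
r=10=1010 popcount=2 -> skip
r=11=1011 popcount=3 -> skip
r=12=1100 popcount=2 -> skip
r=13=1101 popcount=3 -> skip
r=14=1110 popcount=3 -> skip
r=15=1111 popcount=4 -> skip
r=16=10000 popcount=1 -> skip
r=17=10001 popcount=2 -> skip
r=18=10010 popcount=2 -> skip
r=19=10011 popcount=3 -> skip
r=20=10100 popcount=2 -> skip
r=21=10101 popcount=3 -> skip
r=22=10110 popcount=3 -> skip
r=23=10111 popcount=4 -> skip
r=24=11000 popcount=2 -> skip
r=25=11001 popcount=3 -> skip
r=26=11010 popcount=3 -> skip
r=27=11011 popcount=4 -> skip
r=28=11100 popcount=3 -> skip
r=29=11101 popcount=4 -> skip
r=30=11110 popcount=4 -> skip
r=31=11111 popcount=5 -> KEEP
r=32=100000 popcount=1 -> skip
r=33=100001 popcount=2 -> skip
r=34=100010 popcount=2 -> skip
r=35=100011 popcount=3 -> skip
r=36=100100 popcount=2 -> skip
r=37=100101 popcount=3 -> skip
r=38=100110 popcount=3 -> skip
r=39=100111 popcount=4 -> skip
r=40=101000 popcount=2 -> skip
r=41=101001 popcount=3 -> skip
r=42=101010 popcount=3 -> skip
r=43=101011 popcount=4 -> skip
r=44=101100 popcount=3 -> skip
r=45=101101 popcount=4 -> skip
r=46=101110 popcount=4 -> skip
r=47=101111 popcount=5 -> KEEP
r=48=110000 popcount=2 -> skip
r=49=110001 popcount=3 -> skip
r=50=110010 popcount=3 -> skip
r=51=110011 popcount=4 -> skip
r=52=110100 popcount=3 -> skip
r=53=110101 popcount=4 -> skip
Kept rows: 31 47

Answer: 31 47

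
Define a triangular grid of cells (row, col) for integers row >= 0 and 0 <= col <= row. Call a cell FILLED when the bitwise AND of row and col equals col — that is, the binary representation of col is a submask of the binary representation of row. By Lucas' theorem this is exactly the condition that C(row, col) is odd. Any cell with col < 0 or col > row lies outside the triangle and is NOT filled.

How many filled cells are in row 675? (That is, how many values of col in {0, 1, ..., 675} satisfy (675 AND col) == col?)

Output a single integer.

675 in binary = 1010100011
popcount(675) = number of 1-bits in 1010100011 = 5
A col c satisfies (675 AND c) == c iff every set bit of c is also set in 675; each of the 5 set bits of 675 can independently be on or off in c.
count = 2^5 = 32

Answer: 32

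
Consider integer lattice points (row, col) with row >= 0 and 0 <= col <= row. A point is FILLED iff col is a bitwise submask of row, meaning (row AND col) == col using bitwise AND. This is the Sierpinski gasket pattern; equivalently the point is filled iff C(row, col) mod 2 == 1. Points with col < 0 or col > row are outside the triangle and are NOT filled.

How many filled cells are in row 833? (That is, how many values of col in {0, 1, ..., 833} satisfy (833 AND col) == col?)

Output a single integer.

833 in binary = 1101000001
popcount(833) = number of 1-bits in 1101000001 = 4
A col c satisfies (833 AND c) == c iff every set bit of c is also set in 833; each of the 4 set bits of 833 can independently be on or off in c.
count = 2^4 = 16

Answer: 16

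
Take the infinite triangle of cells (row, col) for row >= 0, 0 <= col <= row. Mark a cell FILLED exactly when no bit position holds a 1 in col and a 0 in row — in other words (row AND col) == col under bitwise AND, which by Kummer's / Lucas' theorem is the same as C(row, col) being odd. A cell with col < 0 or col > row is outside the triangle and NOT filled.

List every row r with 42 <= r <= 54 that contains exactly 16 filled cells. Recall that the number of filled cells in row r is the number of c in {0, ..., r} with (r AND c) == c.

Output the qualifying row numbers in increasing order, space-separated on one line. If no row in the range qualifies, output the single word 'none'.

Row r has 2^popcount(r) filled cells, so we need popcount(r) = log2(16) = 4.
Scan r = 42..54 and keep those with exactly 4 one-bits:
r=42=101010 popcount=3 -> skip
r=43=101011 popcount=4 -> KEEP
r=44=101100 popcount=3 -> skip
r=45=101101 popcount=4 -> KEEP
r=46=101110 popcount=4 -> KEEP
r=47=101111 popcount=5 -> skip
r=48=110000 popcount=2 -> skip
r=49=110001 popcount=3 -> skip
r=50=110010 popcount=3 -> skip
r=51=110011 popcount=4 -> KEEP
r=52=110100 popcount=3 -> skip
r=53=110101 popcount=4 -> KEEP
r=54=110110 popcount=4 -> KEEP
Kept rows: 43 45 46 51 53 54

Answer: 43 45 46 51 53 54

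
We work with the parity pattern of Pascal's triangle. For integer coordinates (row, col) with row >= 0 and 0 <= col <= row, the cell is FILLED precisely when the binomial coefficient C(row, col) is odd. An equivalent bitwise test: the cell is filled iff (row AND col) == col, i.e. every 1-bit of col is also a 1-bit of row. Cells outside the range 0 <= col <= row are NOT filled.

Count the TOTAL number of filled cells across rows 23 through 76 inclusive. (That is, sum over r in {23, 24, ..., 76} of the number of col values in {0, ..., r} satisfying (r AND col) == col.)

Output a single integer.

Answer: 708

Derivation:
r23=10111 pc4: +16 =16
r24=11000 pc2: +4 =20
r25=11001 pc3: +8 =28
r26=11010 pc3: +8 =36
r27=11011 pc4: +16 =52
r28=11100 pc3: +8 =60
r29=11101 pc4: +16 =76
r30=11110 pc4: +16 =92
r31=11111 pc5: +32 =124
r32=100000 pc1: +2 =126
r33=100001 pc2: +4 =130
r34=100010 pc2: +4 =134
r35=100011 pc3: +8 =142
r36=100100 pc2: +4 =146
r37=100101 pc3: +8 =154
r38=100110 pc3: +8 =162
r39=100111 pc4: +16 =178
r40=101000 pc2: +4 =182
r41=101001 pc3: +8 =190
r42=101010 pc3: +8 =198
r43=101011 pc4: +16 =214
r44=101100 pc3: +8 =222
r45=101101 pc4: +16 =238
r46=101110 pc4: +16 =254
r47=101111 pc5: +32 =286
r48=110000 pc2: +4 =290
r49=110001 pc3: +8 =298
r50=110010 pc3: +8 =306
r51=110011 pc4: +16 =322
r52=110100 pc3: +8 =330
r53=110101 pc4: +16 =346
r54=110110 pc4: +16 =362
r55=110111 pc5: +32 =394
r56=111000 pc3: +8 =402
r57=111001 pc4: +16 =418
r58=111010 pc4: +16 =434
r59=111011 pc5: +32 =466
r60=111100 pc4: +16 =482
r61=111101 pc5: +32 =514
r62=111110 pc5: +32 =546
r63=111111 pc6: +64 =610
r64=1000000 pc1: +2 =612
r65=1000001 pc2: +4 =616
r66=1000010 pc2: +4 =620
r67=1000011 pc3: +8 =628
r68=1000100 pc2: +4 =632
r69=1000101 pc3: +8 =640
r70=1000110 pc3: +8 =648
r71=1000111 pc4: +16 =664
r72=1001000 pc2: +4 =668
r73=1001001 pc3: +8 =676
r74=1001010 pc3: +8 =684
r75=1001011 pc4: +16 =700
r76=1001100 pc3: +8 =708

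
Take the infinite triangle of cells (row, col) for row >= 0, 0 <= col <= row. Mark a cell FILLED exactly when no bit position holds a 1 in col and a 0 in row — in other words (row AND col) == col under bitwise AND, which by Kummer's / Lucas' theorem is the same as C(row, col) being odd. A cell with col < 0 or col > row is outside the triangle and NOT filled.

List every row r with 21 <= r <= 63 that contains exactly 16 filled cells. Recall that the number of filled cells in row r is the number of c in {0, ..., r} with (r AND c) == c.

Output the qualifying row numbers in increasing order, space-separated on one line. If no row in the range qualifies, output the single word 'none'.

Row r has 2^popcount(r) filled cells, so we need popcount(r) = log2(16) = 4.
Scan r = 21..63 and keep those with exactly 4 one-bits:
r=21=10101 popcount=3 -> skip
r=22=10110 popcount=3 -> skip
r=23=10111 popcount=4 -> KEEP
r=24=11000 popcount=2 -> skip
r=25=11001 popcount=3 -> skip
r=26=11010 popcount=3 -> skip
r=27=11011 popcount=4 -> KEEP
r=28=11100 popcount=3 -> skip
r=29=11101 popcount=4 -> KEEP
r=30=11110 popcount=4 -> KEEP
r=31=11111 popcount=5 -> skip
r=32=100000 popcount=1 -> skip
r=33=100001 popcount=2 -> skip
r=34=100010 popcount=2 -> skip
r=35=100011 popcount=3 -> skip
r=36=100100 popcount=2 -> skip
r=37=100101 popcount=3 -> skip
r=38=100110 popcount=3 -> skip
r=39=100111 popcount=4 -> KEEP
r=40=101000 popcount=2 -> skip
r=41=101001 popcount=3 -> skip
r=42=101010 popcount=3 -> skip
r=43=101011 popcount=4 -> KEEP
r=44=101100 popcount=3 -> skip
r=45=101101 popcount=4 -> KEEP
r=46=101110 popcount=4 -> KEEP
r=47=101111 popcount=5 -> skip
r=48=110000 popcount=2 -> skip
r=49=110001 popcount=3 -> skip
r=50=110010 popcount=3 -> skip
r=51=110011 popcount=4 -> KEEP
r=52=110100 popcount=3 -> skip
r=53=110101 popcount=4 -> KEEP
r=54=110110 popcount=4 -> KEEP
r=55=110111 popcount=5 -> skip
r=56=111000 popcount=3 -> skip
r=57=111001 popcount=4 -> KEEP
r=58=111010 popcount=4 -> KEEP
r=59=111011 popcount=5 -> skip
r=60=111100 popcount=4 -> KEEP
r=61=111101 popcount=5 -> skip
r=62=111110 popcount=5 -> skip
r=63=111111 popcount=6 -> skip
Kept rows: 23 27 29 30 39 43 45 46 51 53 54 57 58 60

Answer: 23 27 29 30 39 43 45 46 51 53 54 57 58 60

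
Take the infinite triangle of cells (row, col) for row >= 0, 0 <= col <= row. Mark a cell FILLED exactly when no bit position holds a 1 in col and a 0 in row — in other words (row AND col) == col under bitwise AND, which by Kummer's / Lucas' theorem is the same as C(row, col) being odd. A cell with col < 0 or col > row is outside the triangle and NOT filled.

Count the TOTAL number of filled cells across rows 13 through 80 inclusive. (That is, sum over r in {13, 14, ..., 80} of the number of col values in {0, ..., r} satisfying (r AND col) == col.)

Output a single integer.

Answer: 846

Derivation:
r13=1101 pc3: +8 =8
r14=1110 pc3: +8 =16
r15=1111 pc4: +16 =32
r16=10000 pc1: +2 =34
r17=10001 pc2: +4 =38
r18=10010 pc2: +4 =42
r19=10011 pc3: +8 =50
r20=10100 pc2: +4 =54
r21=10101 pc3: +8 =62
r22=10110 pc3: +8 =70
r23=10111 pc4: +16 =86
r24=11000 pc2: +4 =90
r25=11001 pc3: +8 =98
r26=11010 pc3: +8 =106
r27=11011 pc4: +16 =122
r28=11100 pc3: +8 =130
r29=11101 pc4: +16 =146
r30=11110 pc4: +16 =162
r31=11111 pc5: +32 =194
r32=100000 pc1: +2 =196
r33=100001 pc2: +4 =200
r34=100010 pc2: +4 =204
r35=100011 pc3: +8 =212
r36=100100 pc2: +4 =216
r37=100101 pc3: +8 =224
r38=100110 pc3: +8 =232
r39=100111 pc4: +16 =248
r40=101000 pc2: +4 =252
r41=101001 pc3: +8 =260
r42=101010 pc3: +8 =268
r43=101011 pc4: +16 =284
r44=101100 pc3: +8 =292
r45=101101 pc4: +16 =308
r46=101110 pc4: +16 =324
r47=101111 pc5: +32 =356
r48=110000 pc2: +4 =360
r49=110001 pc3: +8 =368
r50=110010 pc3: +8 =376
r51=110011 pc4: +16 =392
r52=110100 pc3: +8 =400
r53=110101 pc4: +16 =416
r54=110110 pc4: +16 =432
r55=110111 pc5: +32 =464
r56=111000 pc3: +8 =472
r57=111001 pc4: +16 =488
r58=111010 pc4: +16 =504
r59=111011 pc5: +32 =536
r60=111100 pc4: +16 =552
r61=111101 pc5: +32 =584
r62=111110 pc5: +32 =616
r63=111111 pc6: +64 =680
r64=1000000 pc1: +2 =682
r65=1000001 pc2: +4 =686
r66=1000010 pc2: +4 =690
r67=1000011 pc3: +8 =698
r68=1000100 pc2: +4 =702
r69=1000101 pc3: +8 =710
r70=1000110 pc3: +8 =718
r71=1000111 pc4: +16 =734
r72=1001000 pc2: +4 =738
r73=1001001 pc3: +8 =746
r74=1001010 pc3: +8 =754
r75=1001011 pc4: +16 =770
r76=1001100 pc3: +8 =778
r77=1001101 pc4: +16 =794
r78=1001110 pc4: +16 =810
r79=1001111 pc5: +32 =842
r80=1010000 pc2: +4 =846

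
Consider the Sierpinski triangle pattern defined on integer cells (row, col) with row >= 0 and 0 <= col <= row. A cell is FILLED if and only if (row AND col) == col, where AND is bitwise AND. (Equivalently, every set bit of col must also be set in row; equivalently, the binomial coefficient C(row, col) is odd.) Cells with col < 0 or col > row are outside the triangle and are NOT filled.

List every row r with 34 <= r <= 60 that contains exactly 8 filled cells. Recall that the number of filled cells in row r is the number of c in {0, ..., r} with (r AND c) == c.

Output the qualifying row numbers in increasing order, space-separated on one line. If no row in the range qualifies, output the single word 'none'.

Answer: 35 37 38 41 42 44 49 50 52 56

Derivation:
Row r has 2^popcount(r) filled cells, so we need popcount(r) = log2(8) = 3.
Scan r = 34..60 and keep those with exactly 3 one-bits:
r=34=100010 popcount=2 -> skip
r=35=100011 popcount=3 -> KEEP
r=36=100100 popcount=2 -> skip
r=37=100101 popcount=3 -> KEEP
r=38=100110 popcount=3 -> KEEP
r=39=100111 popcount=4 -> skip
r=40=101000 popcount=2 -> skip
r=41=101001 popcount=3 -> KEEP
r=42=101010 popcount=3 -> KEEP
r=43=101011 popcount=4 -> skip
r=44=101100 popcount=3 -> KEEP
r=45=101101 popcount=4 -> skip
r=46=101110 popcount=4 -> skip
r=47=101111 popcount=5 -> skip
r=48=110000 popcount=2 -> skip
r=49=110001 popcount=3 -> KEEP
r=50=110010 popcount=3 -> KEEP
r=51=110011 popcount=4 -> skip
r=52=110100 popcount=3 -> KEEP
r=53=110101 popcount=4 -> skip
r=54=110110 popcount=4 -> skip
r=55=110111 popcount=5 -> skip
r=56=111000 popcount=3 -> KEEP
r=57=111001 popcount=4 -> skip
r=58=111010 popcount=4 -> skip
r=59=111011 popcount=5 -> skip
r=60=111100 popcount=4 -> skip
Kept rows: 35 37 38 41 42 44 49 50 52 56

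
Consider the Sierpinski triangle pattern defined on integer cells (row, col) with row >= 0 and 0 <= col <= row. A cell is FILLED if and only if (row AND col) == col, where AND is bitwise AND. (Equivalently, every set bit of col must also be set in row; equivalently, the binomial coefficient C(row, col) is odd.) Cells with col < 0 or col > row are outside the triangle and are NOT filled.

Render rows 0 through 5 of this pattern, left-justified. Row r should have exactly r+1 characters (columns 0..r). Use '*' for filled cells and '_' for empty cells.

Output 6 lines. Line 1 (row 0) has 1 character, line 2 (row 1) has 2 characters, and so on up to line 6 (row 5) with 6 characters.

r0=0: *
r1=1: **
r2=10: *_*
r3=11: ****
r4=100: *___*
r5=101: **__**

Answer: *
**
*_*
****
*___*
**__**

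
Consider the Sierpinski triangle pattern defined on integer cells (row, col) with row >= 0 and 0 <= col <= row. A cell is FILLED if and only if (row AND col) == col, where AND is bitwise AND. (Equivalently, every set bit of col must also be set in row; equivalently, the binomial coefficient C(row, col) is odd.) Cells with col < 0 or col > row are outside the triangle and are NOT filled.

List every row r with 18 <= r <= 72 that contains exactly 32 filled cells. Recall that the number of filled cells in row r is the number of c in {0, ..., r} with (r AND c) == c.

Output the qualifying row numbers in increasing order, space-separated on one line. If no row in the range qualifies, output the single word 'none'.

Row r has 2^popcount(r) filled cells, so we need popcount(r) = log2(32) = 5.
Scan r = 18..72 and keep those with exactly 5 one-bits:
r=18=10010 popcount=2 -> skip
r=19=10011 popcount=3 -> skip
r=20=10100 popcount=2 -> skip
r=21=10101 popcount=3 -> skip
r=22=10110 popcount=3 -> skip
r=23=10111 popcount=4 -> skip
r=24=11000 popcount=2 -> skip
r=25=11001 popcount=3 -> skip
r=26=11010 popcount=3 -> skip
r=27=11011 popcount=4 -> skip
r=28=11100 popcount=3 -> skip
r=29=11101 popcount=4 -> skip
r=30=11110 popcount=4 -> skip
r=31=11111 popcount=5 -> KEEP
r=32=100000 popcount=1 -> skip
r=33=100001 popcount=2 -> skip
r=34=100010 popcount=2 -> skip
r=35=100011 popcount=3 -> skip
r=36=100100 popcount=2 -> skip
r=37=100101 popcount=3 -> skip
r=38=100110 popcount=3 -> skip
r=39=100111 popcount=4 -> skip
r=40=101000 popcount=2 -> skip
r=41=101001 popcount=3 -> skip
r=42=101010 popcount=3 -> skip
r=43=101011 popcount=4 -> skip
r=44=101100 popcount=3 -> skip
r=45=101101 popcount=4 -> skip
r=46=101110 popcount=4 -> skip
r=47=101111 popcount=5 -> KEEP
r=48=110000 popcount=2 -> skip
r=49=110001 popcount=3 -> skip
r=50=110010 popcount=3 -> skip
r=51=110011 popcount=4 -> skip
r=52=110100 popcount=3 -> skip
r=53=110101 popcount=4 -> skip
r=54=110110 popcount=4 -> skip
r=55=110111 popcount=5 -> KEEP
r=56=111000 popcount=3 -> skip
r=57=111001 popcount=4 -> skip
r=58=111010 popcount=4 -> skip
r=59=111011 popcount=5 -> KEEP
r=60=111100 popcount=4 -> skip
r=61=111101 popcount=5 -> KEEP
r=62=111110 popcount=5 -> KEEP
r=63=111111 popcount=6 -> skip
r=64=1000000 popcount=1 -> skip
r=65=1000001 popcount=2 -> skip
r=66=1000010 popcount=2 -> skip
r=67=1000011 popcount=3 -> skip
r=68=1000100 popcount=2 -> skip
r=69=1000101 popcount=3 -> skip
r=70=1000110 popcount=3 -> skip
r=71=1000111 popcount=4 -> skip
r=72=1001000 popcount=2 -> skip
Kept rows: 31 47 55 59 61 62

Answer: 31 47 55 59 61 62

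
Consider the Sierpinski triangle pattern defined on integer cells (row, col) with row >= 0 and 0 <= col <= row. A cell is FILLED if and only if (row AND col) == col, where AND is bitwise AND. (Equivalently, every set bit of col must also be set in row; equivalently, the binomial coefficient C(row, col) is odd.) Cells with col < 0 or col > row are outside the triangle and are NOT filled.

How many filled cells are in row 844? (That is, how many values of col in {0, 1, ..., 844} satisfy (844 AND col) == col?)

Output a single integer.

844 in binary = 1101001100
popcount(844) = number of 1-bits in 1101001100 = 5
A col c satisfies (844 AND c) == c iff every set bit of c is also set in 844; each of the 5 set bits of 844 can independently be on or off in c.
count = 2^5 = 32

Answer: 32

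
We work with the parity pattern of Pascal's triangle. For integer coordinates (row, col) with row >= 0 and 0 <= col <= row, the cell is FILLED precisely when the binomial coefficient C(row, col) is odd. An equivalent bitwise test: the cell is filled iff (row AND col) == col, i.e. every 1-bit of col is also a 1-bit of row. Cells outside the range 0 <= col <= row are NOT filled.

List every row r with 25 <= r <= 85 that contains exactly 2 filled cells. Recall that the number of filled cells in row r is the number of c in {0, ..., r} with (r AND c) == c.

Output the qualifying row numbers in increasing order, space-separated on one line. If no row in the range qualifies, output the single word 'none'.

Answer: 32 64

Derivation:
Row r has 2^popcount(r) filled cells, so we need popcount(r) = log2(2) = 1.
Scan r = 25..85 and keep those with exactly 1 one-bits:
r=25=11001 popcount=3 -> skip
r=26=11010 popcount=3 -> skip
r=27=11011 popcount=4 -> skip
r=28=11100 popcount=3 -> skip
r=29=11101 popcount=4 -> skip
r=30=11110 popcount=4 -> skip
r=31=11111 popcount=5 -> skip
r=32=100000 popcount=1 -> KEEP
r=33=100001 popcount=2 -> skip
r=34=100010 popcount=2 -> skip
r=35=100011 popcount=3 -> skip
r=36=100100 popcount=2 -> skip
r=37=100101 popcount=3 -> skip
r=38=100110 popcount=3 -> skip
r=39=100111 popcount=4 -> skip
r=40=101000 popcount=2 -> skip
r=41=101001 popcount=3 -> skip
r=42=101010 popcount=3 -> skip
r=43=101011 popcount=4 -> skip
r=44=101100 popcount=3 -> skip
r=45=101101 popcount=4 -> skip
r=46=101110 popcount=4 -> skip
r=47=101111 popcount=5 -> skip
r=48=110000 popcount=2 -> skip
r=49=110001 popcount=3 -> skip
r=50=110010 popcount=3 -> skip
r=51=110011 popcount=4 -> skip
r=52=110100 popcount=3 -> skip
r=53=110101 popcount=4 -> skip
r=54=110110 popcount=4 -> skip
r=55=110111 popcount=5 -> skip
r=56=111000 popcount=3 -> skip
r=57=111001 popcount=4 -> skip
r=58=111010 popcount=4 -> skip
r=59=111011 popcount=5 -> skip
r=60=111100 popcount=4 -> skip
r=61=111101 popcount=5 -> skip
r=62=111110 popcount=5 -> skip
r=63=111111 popcount=6 -> skip
r=64=1000000 popcount=1 -> KEEP
r=65=1000001 popcount=2 -> skip
r=66=1000010 popcount=2 -> skip
r=67=1000011 popcount=3 -> skip
r=68=1000100 popcount=2 -> skip
r=69=1000101 popcount=3 -> skip
r=70=1000110 popcount=3 -> skip
r=71=1000111 popcount=4 -> skip
r=72=1001000 popcount=2 -> skip
r=73=1001001 popcount=3 -> skip
r=74=1001010 popcount=3 -> skip
r=75=1001011 popcount=4 -> skip
r=76=1001100 popcount=3 -> skip
r=77=1001101 popcount=4 -> skip
r=78=1001110 popcount=4 -> skip
r=79=1001111 popcount=5 -> skip
r=80=1010000 popcount=2 -> skip
r=81=1010001 popcount=3 -> skip
r=82=1010010 popcount=3 -> skip
r=83=1010011 popcount=4 -> skip
r=84=1010100 popcount=3 -> skip
r=85=1010101 popcount=4 -> skip
Kept rows: 32 64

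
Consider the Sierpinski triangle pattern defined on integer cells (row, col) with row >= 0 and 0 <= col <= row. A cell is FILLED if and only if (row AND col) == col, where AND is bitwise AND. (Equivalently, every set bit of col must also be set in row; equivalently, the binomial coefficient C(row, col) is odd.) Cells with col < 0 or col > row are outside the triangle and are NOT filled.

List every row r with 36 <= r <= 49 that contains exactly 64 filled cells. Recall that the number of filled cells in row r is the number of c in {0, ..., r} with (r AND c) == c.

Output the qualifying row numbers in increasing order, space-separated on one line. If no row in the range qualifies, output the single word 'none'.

Answer: none

Derivation:
Row r has 2^popcount(r) filled cells, so we need popcount(r) = log2(64) = 6.
Scan r = 36..49 and keep those with exactly 6 one-bits:
r=36=100100 popcount=2 -> skip
r=37=100101 popcount=3 -> skip
r=38=100110 popcount=3 -> skip
r=39=100111 popcount=4 -> skip
r=40=101000 popcount=2 -> skip
r=41=101001 popcount=3 -> skip
r=42=101010 popcount=3 -> skip
r=43=101011 popcount=4 -> skip
r=44=101100 popcount=3 -> skip
r=45=101101 popcount=4 -> skip
r=46=101110 popcount=4 -> skip
r=47=101111 popcount=5 -> skip
r=48=110000 popcount=2 -> skip
r=49=110001 popcount=3 -> skip
Kept rows: none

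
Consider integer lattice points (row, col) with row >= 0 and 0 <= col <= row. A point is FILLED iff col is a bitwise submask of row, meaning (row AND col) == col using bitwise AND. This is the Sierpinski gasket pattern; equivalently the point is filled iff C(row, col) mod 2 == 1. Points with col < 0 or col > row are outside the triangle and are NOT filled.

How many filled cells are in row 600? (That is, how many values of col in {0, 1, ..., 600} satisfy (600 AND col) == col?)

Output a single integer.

Answer: 16

Derivation:
600 in binary = 1001011000
popcount(600) = number of 1-bits in 1001011000 = 4
A col c satisfies (600 AND c) == c iff every set bit of c is also set in 600; each of the 4 set bits of 600 can independently be on or off in c.
count = 2^4 = 16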